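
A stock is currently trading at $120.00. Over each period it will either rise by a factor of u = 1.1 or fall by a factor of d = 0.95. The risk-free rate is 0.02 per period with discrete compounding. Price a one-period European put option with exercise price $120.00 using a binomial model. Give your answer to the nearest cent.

$3.14

Risk-neutral probability p = (1 + 0.02 − 0.95)/(1.1 − 0.95) = 0.0700/0.1500 = 0.4667
Terminal stock prices: S_u = 132, S_d = 114
Terminal payoffs (K − S): max(-12, 0) = 0, max(6, 0) = 6
Node 0 (S = 120): V_0 = 1/1.02·[0.4667·0.0000 + 0.5333·6.0000] = 3.1373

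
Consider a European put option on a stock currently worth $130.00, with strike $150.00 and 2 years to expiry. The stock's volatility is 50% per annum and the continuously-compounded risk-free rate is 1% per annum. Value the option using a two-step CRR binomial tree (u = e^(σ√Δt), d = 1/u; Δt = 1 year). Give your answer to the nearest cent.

$46.91

CRR parameters: u = e^(σ√Δt) = e^(0.5·√1) = 1.6487, d = 1/u = 0.6065
Per-period rate: rΔt = 0.01·1 = 0.01, so R = e^0.01 = 1.0101
Risk-neutral probability p = (e^0.01 − 0.6065)/(1.6487 − 0.6065) = 0.4035/1.0422 = 0.3872
Terminal stock prices: S_uu = 353.4, S_ud = 130, S_dd = 47.82
Terminal payoffs (K − S): max(-203.4, 0) = 0, max(20, 0) = 20, max(102.2, 0) = 102.2
Node u (S = 214.3): V_u = e^(−0.01)·[0.3872·0.0000 + 0.6128·20.0000] = 12.1344
Node d (S = 78.85): V_d = e^(−0.01)·[0.3872·20.0000 + 0.6128·102.1757] = 69.6585
Node 0 (S = 130): V_0 = e^(−0.01)·[0.3872·12.1344 + 0.6128·69.6585] = 46.9146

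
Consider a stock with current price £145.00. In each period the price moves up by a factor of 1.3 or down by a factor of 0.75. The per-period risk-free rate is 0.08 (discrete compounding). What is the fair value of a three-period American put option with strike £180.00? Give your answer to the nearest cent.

£35.00

Risk-neutral probability p = (1 + 0.08 − 0.75)/(1.3 − 0.75) = 0.3300/0.5500 = 0.6000
Terminal stock prices: S_uuu = 318.6, S_uud = 183.8, S_udd = 106, S_ddd = 61.17
Terminal payoffs (K − S): max(-138.6, 0) = 0, max(-3.788, 0) = 0, max(73.97, 0) = 73.97, max(118.8, 0) = 118.8
Node uu (S = 245.1): continuation = 1/1.08·[0.6000·0.0000 + 0.4000·0.0000] = 0.0000; exercise value = 0.0000 ≤ continuation, so V_uu = 0.0000
Node ud (S = 141.4): continuation = 1/1.08·[0.6000·0.0000 + 0.4000·73.9688] = 27.3958; exercise value = 38.6250 > continuation, so V_ud = 38.6250 (exercise)
Node dd (S = 81.56): continuation = 1/1.08·[0.6000·73.9688 + 0.4000·118.8281] = 85.1042; exercise value = 98.4375 > continuation, so V_dd = 98.4375 (exercise)
Node u (S = 188.5): continuation = 1/1.08·[0.6000·0.0000 + 0.4000·38.6250] = 14.3056; exercise value = 0.0000 ≤ continuation, so V_u = 14.3056
Node d (S = 108.8): continuation = 1/1.08·[0.6000·38.6250 + 0.4000·98.4375] = 57.9167; exercise value = 71.2500 > continuation, so V_d = 71.2500 (exercise)
Node 0 (S = 145): continuation = 1/1.08·[0.6000·14.3056 + 0.4000·71.2500] = 34.3364; exercise value = 35.0000 > continuation, so V_0 = 35.0000 (exercise)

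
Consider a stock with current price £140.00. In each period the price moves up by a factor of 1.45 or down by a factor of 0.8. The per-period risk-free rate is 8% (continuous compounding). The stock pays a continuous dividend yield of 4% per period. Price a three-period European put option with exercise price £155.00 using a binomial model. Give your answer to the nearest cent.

Per-period risk-free factor R = e^0.08 = 1.0833; dividend-adjusted growth = e^(0.08−0.04) = 1.0408.
Risk-neutral probability p = (1.0408 − 0.8)/(1.45 − 0.8) = 0.2408/0.6500 = 0.3705
Terminal stock prices: S_uuu = 426.8, S_uud = 235.5, S_udd = 129.9, S_ddd = 71.68
Terminal payoffs (K − S): max(-271.8, 0) = 0, max(-80.48, 0) = 0, max(25.08, 0) = 25.08, max(83.32, 0) = 83.32
Node uu (S = 294.4): V_uu = e^(−0.08)·[0.3705·0.0000 + 0.6295·0.0000] = 0.0000
Node ud (S = 162.4): V_ud = e^(−0.08)·[0.3705·0.0000 + 0.6295·25.0800] = 14.5745
Node dd (S = 89.6): V_dd = e^(−0.08)·[0.3705·25.0800 + 0.6295·83.3200] = 56.9963
Node u (S = 203): V_u = e^(−0.08)·[0.3705·0.0000 + 0.6295·14.5745] = 8.4696
Node d (S = 112): V_d = e^(−0.08)·[0.3705·14.5745 + 0.6295·56.9963] = 38.1062
Node 0 (S = 140): V_0 = e^(−0.08)·[0.3705·8.4696 + 0.6295·38.1062] = 25.0409

£25.04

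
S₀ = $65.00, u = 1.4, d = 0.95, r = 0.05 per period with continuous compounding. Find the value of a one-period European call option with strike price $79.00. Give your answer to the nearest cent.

Risk-neutral probability p = (e^0.05 − 0.95)/(1.4 − 0.95) = 0.1013/0.4500 = 0.2250
Terminal stock prices: S_u = 91, S_d = 61.75
Terminal payoffs (S − K): max(12, 0) = 12, max(-17.25, 0) = 0
Node 0 (S = 65): V_0 = e^(−0.05)·[0.2250·12.0000 + 0.7750·0.0000] = 2.5689

$2.57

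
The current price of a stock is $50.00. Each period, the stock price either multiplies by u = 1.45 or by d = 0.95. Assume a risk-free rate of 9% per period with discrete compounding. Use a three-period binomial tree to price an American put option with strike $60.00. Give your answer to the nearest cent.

Risk-neutral probability p = (1 + 0.09 − 0.95)/(1.45 − 0.95) = 0.1400/0.5000 = 0.2800
Terminal stock prices: S_uuu = 152.4, S_uud = 99.87, S_udd = 65.43, S_ddd = 42.87
Terminal payoffs (K − S): max(-92.43, 0) = 0, max(-39.87, 0) = 0, max(-5.431, 0) = 0, max(17.13, 0) = 17.13
Node uu (S = 105.1): continuation = 1/1.09·[0.2800·0.0000 + 0.7200·0.0000] = 0.0000; exercise value = 0.0000 ≤ continuation, so V_uu = 0.0000
Node ud (S = 68.88): continuation = 1/1.09·[0.2800·0.0000 + 0.7200·0.0000] = 0.0000; exercise value = 0.0000 ≤ continuation, so V_ud = 0.0000
Node dd (S = 45.12): continuation = 1/1.09·[0.2800·0.0000 + 0.7200·17.1313] = 11.3161; exercise value = 14.8750 > continuation, so V_dd = 14.8750 (exercise)
Node u (S = 72.5): continuation = 1/1.09·[0.2800·0.0000 + 0.7200·0.0000] = 0.0000; exercise value = 0.0000 ≤ continuation, so V_u = 0.0000
Node d (S = 47.5): continuation = 1/1.09·[0.2800·0.0000 + 0.7200·14.8750] = 9.8257; exercise value = 12.5000 > continuation, so V_d = 12.5000 (exercise)
Node 0 (S = 50): continuation = 1/1.09·[0.2800·0.0000 + 0.7200·12.5000] = 8.2569; exercise value = 10.0000 > continuation, so V_0 = 10.0000 (exercise)

$10.00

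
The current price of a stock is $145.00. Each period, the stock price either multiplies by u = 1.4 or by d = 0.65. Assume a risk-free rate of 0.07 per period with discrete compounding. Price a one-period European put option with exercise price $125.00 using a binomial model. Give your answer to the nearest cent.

$12.64

Risk-neutral probability p = (1 + 0.07 − 0.65)/(1.4 − 0.65) = 0.4200/0.7500 = 0.5600
Terminal stock prices: S_u = 203, S_d = 94.25
Terminal payoffs (K − S): max(-78, 0) = 0, max(30.75, 0) = 30.75
Node 0 (S = 145): V_0 = 1/1.07·[0.5600·0.0000 + 0.4400·30.7500] = 12.6449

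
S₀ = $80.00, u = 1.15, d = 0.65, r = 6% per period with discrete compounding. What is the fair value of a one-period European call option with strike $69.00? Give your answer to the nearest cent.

Risk-neutral probability p = (1 + 0.06 − 0.65)/(1.15 − 0.65) = 0.4100/0.5000 = 0.8200
Terminal stock prices: S_u = 92, S_d = 52
Terminal payoffs (S − K): max(23, 0) = 23, max(-17, 0) = 0
Node 0 (S = 80): V_0 = 1/1.06·[0.8200·23.0000 + 0.1800·0.0000] = 17.7925

$17.79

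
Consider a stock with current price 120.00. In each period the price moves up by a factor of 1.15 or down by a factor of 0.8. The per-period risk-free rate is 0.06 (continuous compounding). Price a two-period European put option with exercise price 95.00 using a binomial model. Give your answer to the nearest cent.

1.02

Risk-neutral probability p = (e^0.06 − 0.8)/(1.15 − 0.8) = 0.2618/0.3500 = 0.7481
Terminal stock prices: S_uu = 158.7, S_ud = 110.4, S_dd = 76.8
Terminal payoffs (K − S): max(-63.7, 0) = 0, max(-15.4, 0) = 0, max(18.2, 0) = 18.2
Node u (S = 138): V_u = e^(−0.06)·[0.7481·0.0000 + 0.2519·0.0000] = 0.0000
Node d (S = 96): V_d = e^(−0.06)·[0.7481·0.0000 + 0.2519·18.2000] = 4.3175
Node 0 (S = 120): V_0 = e^(−0.06)·[0.7481·0.0000 + 0.2519·4.3175] = 1.0242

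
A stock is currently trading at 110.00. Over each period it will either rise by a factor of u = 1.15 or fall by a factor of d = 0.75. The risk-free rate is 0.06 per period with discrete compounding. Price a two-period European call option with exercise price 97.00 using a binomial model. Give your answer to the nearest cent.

25.91

Risk-neutral probability p = (1 + 0.06 − 0.75)/(1.15 − 0.75) = 0.3100/0.4000 = 0.7750
Terminal stock prices: S_uu = 145.5, S_ud = 94.87, S_dd = 61.88
Terminal payoffs (S − K): max(48.47, 0) = 48.47, max(-2.125, 0) = 0, max(-35.12, 0) = 0
Node u (S = 126.5): V_u = 1/1.06·[0.7750·48.4750 + 0.2250·0.0000] = 35.4416
Node d (S = 82.5): V_d = 1/1.06·[0.7750·0.0000 + 0.2250·0.0000] = 0.0000
Node 0 (S = 110): V_0 = 1/1.06·[0.7750·35.4416 + 0.2250·0.0000] = 25.9125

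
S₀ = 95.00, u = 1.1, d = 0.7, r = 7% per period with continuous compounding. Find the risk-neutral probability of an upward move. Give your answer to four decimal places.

p = 0.9313

Risk-neutral probability p = (e^0.07 − 0.7)/(1.1 − 0.7) = 0.3725/0.4000 = 0.9313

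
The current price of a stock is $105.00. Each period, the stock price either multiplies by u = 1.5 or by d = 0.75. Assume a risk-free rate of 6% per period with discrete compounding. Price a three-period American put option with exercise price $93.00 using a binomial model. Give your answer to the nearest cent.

Risk-neutral probability p = (1 + 0.06 − 0.75)/(1.5 − 0.75) = 0.3100/0.7500 = 0.4133
Terminal stock prices: S_uuu = 354.4, S_uud = 177.2, S_udd = 88.59, S_ddd = 44.3
Terminal payoffs (K − S): max(-261.4, 0) = 0, max(-84.19, 0) = 0, max(4.406, 0) = 4.406, max(48.7, 0) = 48.7
Node uu (S = 236.2): continuation = 1/1.06·[0.4133·0.0000 + 0.5867·0.0000] = 0.0000; exercise value = 0.0000 ≤ continuation, so V_uu = 0.0000
Node ud (S = 118.1): continuation = 1/1.06·[0.4133·0.0000 + 0.5867·4.4062] = 2.4387; exercise value = 0.0000 ≤ continuation, so V_ud = 2.4387
Node dd (S = 59.06): continuation = 1/1.06·[0.4133·4.4062 + 0.5867·48.7031] = 28.6733; exercise value = 33.9375 > continuation, so V_dd = 33.9375 (exercise)
Node u (S = 157.5): continuation = 1/1.06·[0.4133·0.0000 + 0.5867·2.4387] = 1.3497; exercise value = 0.0000 ≤ continuation, so V_u = 1.3497
Node d (S = 78.75): continuation = 1/1.06·[0.4133·2.4387 + 0.5867·33.9375] = 19.7340; exercise value = 14.2500 ≤ continuation, so V_d = 19.7340
Node 0 (S = 105): continuation = 1/1.06·[0.4133·1.3497 + 0.5867·19.7340] = 11.4482; exercise value = 0.0000 ≤ continuation, so V_0 = 11.4482

$11.45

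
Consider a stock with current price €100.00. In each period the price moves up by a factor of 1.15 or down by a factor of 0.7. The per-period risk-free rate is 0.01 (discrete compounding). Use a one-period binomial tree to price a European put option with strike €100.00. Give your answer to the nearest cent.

Risk-neutral probability p = (1 + 0.01 − 0.7)/(1.15 − 0.7) = 0.3100/0.4500 = 0.6889
Terminal stock prices: S_u = 115, S_d = 70
Terminal payoffs (K − S): max(-15, 0) = 0, max(30, 0) = 30
Node 0 (S = 100): V_0 = 1/1.01·[0.6889·0.0000 + 0.3111·30.0000] = 9.2409

€9.24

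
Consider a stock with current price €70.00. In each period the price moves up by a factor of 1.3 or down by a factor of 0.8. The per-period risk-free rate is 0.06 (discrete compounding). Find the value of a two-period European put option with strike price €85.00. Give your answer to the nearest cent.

Risk-neutral probability p = (1 + 0.06 − 0.8)/(1.3 − 0.8) = 0.2600/0.5000 = 0.5200
Terminal stock prices: S_uu = 118.3, S_ud = 72.8, S_dd = 44.8
Terminal payoffs (K − S): max(-33.3, 0) = 0, max(12.2, 0) = 12.2, max(40.2, 0) = 40.2
Node u (S = 91): V_u = 1/1.06·[0.5200·0.0000 + 0.4800·12.2000] = 5.5245
Node d (S = 56): V_d = 1/1.06·[0.5200·12.2000 + 0.4800·40.2000] = 24.1887
Node 0 (S = 70): V_0 = 1/1.06·[0.5200·5.5245 + 0.4800·24.1887] = 13.6635

€13.66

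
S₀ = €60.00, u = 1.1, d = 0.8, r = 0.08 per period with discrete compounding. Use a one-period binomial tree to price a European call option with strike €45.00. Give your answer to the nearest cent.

Risk-neutral probability p = (1 + 0.08 − 0.8)/(1.1 − 0.8) = 0.2800/0.3000 = 0.9333
Terminal stock prices: S_u = 66, S_d = 48
Terminal payoffs (S − K): max(21, 0) = 21, max(3, 0) = 3
Node 0 (S = 60): V_0 = 1/1.08·[0.9333·21.0000 + 0.0667·3.0000] = 18.3333

€18.33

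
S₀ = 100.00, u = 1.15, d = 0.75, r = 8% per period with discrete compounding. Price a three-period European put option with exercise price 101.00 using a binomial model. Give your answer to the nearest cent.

2.95

Risk-neutral probability p = (1 + 0.08 − 0.75)/(1.15 − 0.75) = 0.3300/0.4000 = 0.8250
Terminal stock prices: S_uuu = 152.1, S_uud = 99.19, S_udd = 64.69, S_ddd = 42.19
Terminal payoffs (K − S): max(-51.09, 0) = 0, max(1.813, 0) = 1.813, max(36.31, 0) = 36.31, max(58.81, 0) = 58.81
Node uu (S = 132.2): V_uu = 1/1.08·[0.8250·0.0000 + 0.1750·1.8125] = 0.2937
Node ud (S = 86.25): V_ud = 1/1.08·[0.8250·1.8125 + 0.1750·36.3125] = 7.2685
Node dd (S = 56.25): V_dd = 1/1.08·[0.8250·36.3125 + 0.1750·58.8125] = 37.2685
Node u (S = 115): V_u = 1/1.08·[0.8250·0.2937 + 0.1750·7.2685] = 1.4021
Node d (S = 75): V_d = 1/1.08·[0.8250·7.2685 + 0.1750·37.2685] = 11.5912
Node 0 (S = 100): V_0 = 1/1.08·[0.8250·1.4021 + 0.1750·11.5912] = 2.9493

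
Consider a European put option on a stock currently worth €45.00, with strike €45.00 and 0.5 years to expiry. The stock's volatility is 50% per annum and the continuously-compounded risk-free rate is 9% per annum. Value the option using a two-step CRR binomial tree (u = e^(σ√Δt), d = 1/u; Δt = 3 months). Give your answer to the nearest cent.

€4.53

CRR parameters: u = e^(σ√Δt) = e^(0.5·√0.25) = 1.2840, d = 1/u = 0.7788
Per-period rate: rΔt = 0.09·0.25 = 0.0225, so R = e^0.0225 = 1.0228
Risk-neutral probability p = (e^0.0225 − 0.7788)/(1.2840 − 0.7788) = 0.2440/0.5052 = 0.4829
Terminal stock prices: S_uu = 74.19, S_ud = 45, S_dd = 27.29
Terminal payoffs (K − S): max(-29.19, 0) = 0, max(0, 0) = 0, max(17.71, 0) = 17.71
Node u (S = 57.78): V_u = e^(−0.0225)·[0.4829·0.0000 + 0.5171·0.0000] = 0.0000
Node d (S = 35.05): V_d = e^(−0.0225)·[0.4829·0.0000 + 0.5171·17.7061] = 8.9528
Node 0 (S = 45): V_0 = e^(−0.0225)·[0.4829·0.0000 + 0.5171·8.9528] = 4.5268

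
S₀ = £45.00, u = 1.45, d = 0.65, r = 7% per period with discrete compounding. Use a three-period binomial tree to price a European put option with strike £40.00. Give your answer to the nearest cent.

£6.02

Risk-neutral probability p = (1 + 0.07 − 0.65)/(1.45 − 0.65) = 0.4200/0.8000 = 0.5250
Terminal stock prices: S_uuu = 137.2, S_uud = 61.5, S_udd = 27.57, S_ddd = 12.36
Terminal payoffs (K − S): max(-97.19, 0) = 0, max(-21.5, 0) = 0, max(12.43, 0) = 12.43, max(27.64, 0) = 27.64
Node uu (S = 94.61): V_uu = 1/1.07·[0.5250·0.0000 + 0.4750·0.0000] = 0.0000
Node ud (S = 42.41): V_ud = 1/1.07·[0.5250·0.0000 + 0.4750·12.4319] = 5.5188
Node dd (S = 19.01): V_dd = 1/1.07·[0.5250·12.4319 + 0.4750·27.6419] = 18.3707
Node u (S = 65.25): V_u = 1/1.07·[0.5250·0.0000 + 0.4750·5.5188] = 2.4499
Node d (S = 29.25): V_d = 1/1.07·[0.5250·5.5188 + 0.4750·18.3707] = 10.8630
Node 0 (S = 45): V_0 = 1/1.07·[0.5250·2.4499 + 0.4750·10.8630] = 6.0245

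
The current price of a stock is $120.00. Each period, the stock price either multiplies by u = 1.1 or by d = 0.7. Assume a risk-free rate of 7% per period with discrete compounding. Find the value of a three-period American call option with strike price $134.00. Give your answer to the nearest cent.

$16.62

Risk-neutral probability p = (1 + 0.07 − 0.7)/(1.1 − 0.7) = 0.3700/0.4000 = 0.9250
Terminal stock prices: S_uuu = 159.7, S_uud = 101.6, S_udd = 64.68, S_ddd = 41.16
Terminal payoffs (S − K): max(25.72, 0) = 25.72, max(-32.36, 0) = 0, max(-69.32, 0) = 0, max(-92.84, 0) = 0
Node uu (S = 145.2): continuation = 1/1.07·[0.9250·25.7200 + 0.0750·0.0000] = 22.2346; exercise value = 11.2000 ≤ continuation, so V_uu = 22.2346
Node ud (S = 92.4): continuation = 1/1.07·[0.9250·0.0000 + 0.0750·0.0000] = 0.0000; exercise value = 0.0000 ≤ continuation, so V_ud = 0.0000
Node dd (S = 58.8): continuation = 1/1.07·[0.9250·0.0000 + 0.0750·0.0000] = 0.0000; exercise value = 0.0000 ≤ continuation, so V_dd = 0.0000
Node u (S = 132): continuation = 1/1.07·[0.9250·22.2346 + 0.0750·0.0000] = 19.2215; exercise value = 0.0000 ≤ continuation, so V_u = 19.2215
Node d (S = 84): continuation = 1/1.07·[0.9250·0.0000 + 0.0750·0.0000] = 0.0000; exercise value = 0.0000 ≤ continuation, so V_d = 0.0000
Node 0 (S = 120): continuation = 1/1.07·[0.9250·19.2215 + 0.0750·0.0000] = 16.6167; exercise value = 0.0000 ≤ continuation, so V_0 = 16.6167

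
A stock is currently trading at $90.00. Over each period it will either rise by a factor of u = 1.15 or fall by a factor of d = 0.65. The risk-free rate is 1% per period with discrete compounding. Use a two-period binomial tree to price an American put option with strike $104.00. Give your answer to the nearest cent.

Risk-neutral probability p = (1 + 0.01 − 0.65)/(1.15 − 0.65) = 0.3600/0.5000 = 0.7200
Terminal stock prices: S_uu = 119, S_ud = 67.27, S_dd = 38.03
Terminal payoffs (K − S): max(-15.02, 0) = 0, max(36.73, 0) = 36.73, max(65.97, 0) = 65.97
Node u (S = 103.5): continuation = 1/1.01·[0.7200·0.0000 + 0.2800·36.7250] = 10.1812; exercise value = 0.5000 ≤ continuation, so V_u = 10.1812
Node d (S = 58.5): continuation = 1/1.01·[0.7200·36.7250 + 0.2800·65.9750] = 44.4703; exercise value = 45.5000 > continuation, so V_d = 45.5000 (exercise)
Node 0 (S = 90): continuation = 1/1.01·[0.7200·10.1812 + 0.2800·45.5000] = 19.8717; exercise value = 14.0000 ≤ continuation, so V_0 = 19.8717

$19.87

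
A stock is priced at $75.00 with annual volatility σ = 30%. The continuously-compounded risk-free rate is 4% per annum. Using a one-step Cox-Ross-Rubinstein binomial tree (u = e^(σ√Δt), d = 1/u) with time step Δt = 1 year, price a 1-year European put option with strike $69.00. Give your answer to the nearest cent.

$6.55

CRR parameters: u = e^(σ√Δt) = e^(0.3·√1) = 1.3499, d = 1/u = 0.7408
Per-period rate: rΔt = 0.04·1 = 0.04, so R = e^0.04 = 1.0408
Risk-neutral probability p = (e^0.04 − 0.7408)/(1.3499 − 0.7408) = 0.3000/0.6090 = 0.4926
Terminal stock prices: S_u = 101.2, S_d = 55.56
Terminal payoffs (K − S): max(-32.24, 0) = 0, max(13.44, 0) = 13.44
Node 0 (S = 75): V_0 = e^(−0.04)·[0.4926·0.0000 + 0.5074·13.4386] = 6.5518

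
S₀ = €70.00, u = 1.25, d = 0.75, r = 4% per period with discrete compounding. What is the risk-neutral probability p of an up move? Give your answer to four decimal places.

p = 0.5800

Risk-neutral probability p = (1 + 0.04 − 0.75)/(1.25 − 0.75) = 0.2900/0.5000 = 0.5800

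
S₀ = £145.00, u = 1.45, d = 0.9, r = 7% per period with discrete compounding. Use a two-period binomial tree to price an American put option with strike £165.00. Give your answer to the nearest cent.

Risk-neutral probability p = (1 + 0.07 − 0.9)/(1.45 − 0.9) = 0.1700/0.5500 = 0.3091
Terminal stock prices: S_uu = 304.9, S_ud = 189.2, S_dd = 117.5
Terminal payoffs (K − S): max(-139.9, 0) = 0, max(-24.22, 0) = 0, max(47.55, 0) = 47.55
Node u (S = 210.2): continuation = 1/1.07·[0.3091·0.0000 + 0.6909·0.0000] = 0.0000; exercise value = 0.0000 ≤ continuation, so V_u = 0.0000
Node d (S = 130.5): continuation = 1/1.07·[0.3091·0.0000 + 0.6909·47.5500] = 30.7035; exercise value = 34.5000 > continuation, so V_d = 34.5000 (exercise)
Node 0 (S = 145): continuation = 1/1.07·[0.3091·0.0000 + 0.6909·34.5000] = 22.2770; exercise value = 20.0000 ≤ continuation, so V_0 = 22.2770

£22.28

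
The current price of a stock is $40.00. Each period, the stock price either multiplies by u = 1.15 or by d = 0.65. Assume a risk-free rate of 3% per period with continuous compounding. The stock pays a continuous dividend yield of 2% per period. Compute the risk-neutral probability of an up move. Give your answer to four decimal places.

p = 0.7201

Per-period risk-free factor R = e^0.03 = 1.0305; dividend-adjusted growth = e^(0.03−0.02) = 1.0101.
Risk-neutral probability p = (1.0101 − 0.65)/(1.15 − 0.65) = 0.3601/0.5000 = 0.7201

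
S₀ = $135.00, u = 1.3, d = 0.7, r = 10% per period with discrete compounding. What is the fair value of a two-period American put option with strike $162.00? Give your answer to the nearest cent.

Risk-neutral probability p = (1 + 0.1 − 0.7)/(1.3 − 0.7) = 0.4000/0.6000 = 0.6667
Terminal stock prices: S_uu = 228.2, S_ud = 122.8, S_dd = 66.15
Terminal payoffs (K − S): max(-66.15, 0) = 0, max(39.15, 0) = 39.15, max(95.85, 0) = 95.85
Node u (S = 175.5): continuation = 1/1.1·[0.6667·0.0000 + 0.3333·39.1500] = 11.8636; exercise value = 0.0000 ≤ continuation, so V_u = 11.8636
Node d (S = 94.5): continuation = 1/1.1·[0.6667·39.1500 + 0.3333·95.8500] = 52.7727; exercise value = 67.5000 > continuation, so V_d = 67.5000 (exercise)
Node 0 (S = 135): continuation = 1/1.1·[0.6667·11.8636 + 0.3333·67.5000] = 27.6446; exercise value = 27.0000 ≤ continuation, so V_0 = 27.6446

$27.64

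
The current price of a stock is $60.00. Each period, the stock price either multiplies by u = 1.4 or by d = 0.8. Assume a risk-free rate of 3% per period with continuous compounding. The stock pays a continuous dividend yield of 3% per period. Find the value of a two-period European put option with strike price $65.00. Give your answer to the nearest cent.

$11.13

Per-period risk-free factor R = e^0.03 = 1.0305; dividend-adjusted growth = e^(0.03−0.03) = 1.0000.
Risk-neutral probability p = (1.0000 − 0.8)/(1.4 − 0.8) = 0.2000/0.6000 = 0.3333
Terminal stock prices: S_uu = 117.6, S_ud = 67.2, S_dd = 38.4
Terminal payoffs (K − S): max(-52.6, 0) = 0, max(-2.2, 0) = 0, max(26.6, 0) = 26.6
Node u (S = 84): V_u = e^(−0.03)·[0.3333·0.0000 + 0.6667·0.0000] = 0.0000
Node d (S = 48): V_d = e^(−0.03)·[0.3333·0.0000 + 0.6667·26.6000] = 17.2092
Node 0 (S = 60): V_0 = e^(−0.03)·[0.3333·0.0000 + 0.6667·17.2092] = 11.1337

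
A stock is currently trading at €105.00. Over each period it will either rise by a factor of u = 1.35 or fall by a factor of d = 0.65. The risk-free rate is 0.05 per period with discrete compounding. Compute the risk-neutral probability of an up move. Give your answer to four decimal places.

Risk-neutral probability p = (1 + 0.05 − 0.65)/(1.35 − 0.65) = 0.4000/0.7000 = 0.5714

p = 0.5714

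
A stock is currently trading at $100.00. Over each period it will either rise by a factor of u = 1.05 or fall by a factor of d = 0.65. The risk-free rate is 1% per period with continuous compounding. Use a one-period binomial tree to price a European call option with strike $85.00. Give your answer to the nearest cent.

$17.82

Risk-neutral probability p = (e^0.01 − 0.65)/(1.05 − 0.65) = 0.3601/0.4000 = 0.9001
Terminal stock prices: S_u = 105, S_d = 65
Terminal payoffs (S − K): max(20, 0) = 20, max(-20, 0) = 0
Node 0 (S = 100): V_0 = e^(−0.01)·[0.9001·20.0000 + 0.0999·0.0000] = 17.8234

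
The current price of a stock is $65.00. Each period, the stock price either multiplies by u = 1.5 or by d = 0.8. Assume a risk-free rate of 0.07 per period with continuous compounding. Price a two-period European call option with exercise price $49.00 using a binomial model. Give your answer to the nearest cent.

$24.80

Risk-neutral probability p = (e^0.07 − 0.8)/(1.5 − 0.8) = 0.2725/0.7000 = 0.3893
Terminal stock prices: S_uu = 146.2, S_ud = 78, S_dd = 41.6
Terminal payoffs (S − K): max(97.25, 0) = 97.25, max(29, 0) = 29, max(-7.4, 0) = 0
Node u (S = 97.5): V_u = e^(−0.07)·[0.3893·97.2500 + 0.6107·29.0000] = 51.8127
Node d (S = 52): V_d = e^(−0.07)·[0.3893·29.0000 + 0.6107·0.0000] = 10.5264
Node 0 (S = 65): V_0 = e^(−0.07)·[0.3893·51.8127 + 0.6107·10.5264] = 24.8008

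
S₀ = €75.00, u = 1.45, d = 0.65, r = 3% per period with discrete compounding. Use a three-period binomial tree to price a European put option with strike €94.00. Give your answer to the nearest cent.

Risk-neutral probability p = (1 + 0.03 − 0.65)/(1.45 − 0.65) = 0.3800/0.8000 = 0.4750
Terminal stock prices: S_uuu = 228.6, S_uud = 102.5, S_udd = 45.95, S_ddd = 20.6
Terminal payoffs (K − S): max(-134.6, 0) = 0, max(-8.497, 0) = 0, max(48.05, 0) = 48.05, max(73.4, 0) = 73.4
Node uu (S = 157.7): V_uu = 1/1.03·[0.4750·0.0000 + 0.5250·0.0000] = 0.0000
Node ud (S = 70.69): V_ud = 1/1.03·[0.4750·0.0000 + 0.5250·48.0531] = 24.4931
Node dd (S = 31.69): V_dd = 1/1.03·[0.4750·48.0531 + 0.5250·73.4031] = 59.5746
Node u (S = 108.8): V_u = 1/1.03·[0.4750·0.0000 + 0.5250·24.4931] = 12.4843
Node d (S = 48.75): V_d = 1/1.03·[0.4750·24.4931 + 0.5250·59.5746] = 41.6611
Node 0 (S = 75): V_0 = 1/1.03·[0.4750·12.4843 + 0.5250·41.6611] = 26.9924

€26.99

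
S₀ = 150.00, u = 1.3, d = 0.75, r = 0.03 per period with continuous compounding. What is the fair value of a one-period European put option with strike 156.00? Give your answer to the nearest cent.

20.69

Risk-neutral probability p = (e^0.03 − 0.75)/(1.3 − 0.75) = 0.2805/0.5500 = 0.5099
Terminal stock prices: S_u = 195, S_d = 112.5
Terminal payoffs (K − S): max(-39, 0) = 0, max(43.5, 0) = 43.5
Node 0 (S = 150): V_0 = e^(−0.03)·[0.5099·0.0000 + 0.4901·43.5000] = 20.6885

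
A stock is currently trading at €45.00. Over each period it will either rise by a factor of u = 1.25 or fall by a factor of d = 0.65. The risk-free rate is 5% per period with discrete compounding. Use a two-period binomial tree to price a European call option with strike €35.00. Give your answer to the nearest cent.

Risk-neutral probability p = (1 + 0.05 − 0.65)/(1.25 − 0.65) = 0.4000/0.6000 = 0.6667
Terminal stock prices: S_uu = 70.31, S_ud = 36.56, S_dd = 19.01
Terminal payoffs (S − K): max(35.31, 0) = 35.31, max(1.562, 0) = 1.562, max(-15.99, 0) = 0
Node u (S = 56.25): V_u = 1/1.05·[0.6667·35.3125 + 0.3333·1.5625] = 22.9167
Node d (S = 29.25): V_d = 1/1.05·[0.6667·1.5625 + 0.3333·0.0000] = 0.9921
Node 0 (S = 45): V_0 = 1/1.05·[0.6667·22.9167 + 0.3333·0.9921] = 14.8652

€14.87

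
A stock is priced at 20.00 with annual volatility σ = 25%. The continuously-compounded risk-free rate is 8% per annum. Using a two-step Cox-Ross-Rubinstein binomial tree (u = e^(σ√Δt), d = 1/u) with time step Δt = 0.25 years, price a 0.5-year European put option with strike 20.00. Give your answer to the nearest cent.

CRR parameters: u = e^(σ√Δt) = e^(0.25·√0.25) = 1.1331, d = 1/u = 0.8825
Per-period rate: rΔt = 0.08·0.25 = 0.02, so R = e^0.02 = 1.0202
Risk-neutral probability p = (e^0.02 − 0.8825)/(1.1331 − 0.8825) = 0.1377/0.2507 = 0.5494
Terminal stock prices: S_uu = 25.68, S_ud = 20, S_dd = 15.58
Terminal payoffs (K − S): max(-5.681, 0) = 0, max(0, 0) = 0, max(4.424, 0) = 4.424
Node u (S = 22.66): V_u = e^(−0.02)·[0.5494·0.0000 + 0.4506·0.0000] = 0.0000
Node d (S = 17.65): V_d = e^(−0.02)·[0.5494·0.0000 + 0.4506·4.4240] = 1.9540
Node 0 (S = 20): V_0 = e^(−0.02)·[0.5494·0.0000 + 0.4506·1.9540] = 0.8631

0.86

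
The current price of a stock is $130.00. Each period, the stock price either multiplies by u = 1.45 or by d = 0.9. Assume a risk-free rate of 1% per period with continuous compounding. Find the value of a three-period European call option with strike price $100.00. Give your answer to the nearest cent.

$35.55

Risk-neutral probability p = (e^0.01 − 0.9)/(1.45 − 0.9) = 0.1101/0.5500 = 0.2001
Terminal stock prices: S_uuu = 396.3, S_uud = 246, S_udd = 152.7, S_ddd = 94.77
Terminal payoffs (S − K): max(296.3, 0) = 296.3, max(146, 0) = 146, max(52.69, 0) = 52.69, max(-5.23, 0) = 0
Node uu (S = 273.3): V_uu = e^(−0.01)·[0.2001·296.3212 + 0.7999·145.9925] = 174.3200
Node ud (S = 169.7): V_ud = e^(−0.01)·[0.2001·145.9925 + 0.7999·52.6850] = 70.6450
Node dd (S = 105.3): V_dd = e^(−0.01)·[0.2001·52.6850 + 0.7999·0.0000] = 10.4369
Node u (S = 188.5): V_u = e^(−0.01)·[0.2001·174.3200 + 0.7999·70.6450] = 90.4801
Node d (S = 117): V_d = e^(−0.01)·[0.2001·70.6450 + 0.7999·10.4369] = 22.2603
Node 0 (S = 130): V_0 = e^(−0.01)·[0.2001·90.4801 + 0.7999·22.2603] = 35.5532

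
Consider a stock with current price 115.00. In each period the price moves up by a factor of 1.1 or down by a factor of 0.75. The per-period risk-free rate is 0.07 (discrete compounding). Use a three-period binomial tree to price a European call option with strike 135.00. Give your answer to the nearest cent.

Risk-neutral probability p = (1 + 0.07 − 0.75)/(1.1 − 0.75) = 0.3200/0.3500 = 0.9143
Terminal stock prices: S_uuu = 153.1, S_uud = 104.4, S_udd = 71.16, S_ddd = 48.52
Terminal payoffs (S − K): max(18.07, 0) = 18.07, max(-30.64, 0) = 0, max(-63.84, 0) = 0, max(-86.48, 0) = 0
Node uu (S = 139.2): V_uu = 1/1.07·[0.9143·18.0650 + 0.0857·0.0000] = 15.4360
Node ud (S = 94.88): V_ud = 1/1.07·[0.9143·0.0000 + 0.0857·0.0000] = 0.0000
Node dd (S = 64.69): V_dd = 1/1.07·[0.9143·0.0000 + 0.0857·0.0000] = 0.0000
Node u (S = 126.5): V_u = 1/1.07·[0.9143·15.4360 + 0.0857·0.0000] = 13.1897
Node d (S = 86.25): V_d = 1/1.07·[0.9143·0.0000 + 0.0857·0.0000] = 0.0000
Node 0 (S = 115): V_0 = 1/1.07·[0.9143·13.1897 + 0.0857·0.0000] = 11.2702

11.27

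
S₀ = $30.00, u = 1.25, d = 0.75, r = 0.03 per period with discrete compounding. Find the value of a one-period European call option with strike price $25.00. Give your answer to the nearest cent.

Risk-neutral probability p = (1 + 0.03 − 0.75)/(1.25 − 0.75) = 0.2800/0.5000 = 0.5600
Terminal stock prices: S_u = 37.5, S_d = 22.5
Terminal payoffs (S − K): max(12.5, 0) = 12.5, max(-2.5, 0) = 0
Node 0 (S = 30): V_0 = 1/1.03·[0.5600·12.5000 + 0.4400·0.0000] = 6.7961

$6.80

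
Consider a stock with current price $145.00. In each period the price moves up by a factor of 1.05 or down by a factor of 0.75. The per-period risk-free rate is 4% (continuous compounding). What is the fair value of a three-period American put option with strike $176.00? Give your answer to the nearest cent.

Risk-neutral probability p = (e^0.04 − 0.75)/(1.05 − 0.75) = 0.2908/0.3000 = 0.9694
Terminal stock prices: S_uuu = 167.9, S_uud = 119.9, S_udd = 85.64, S_ddd = 61.17
Terminal payoffs (K − S): max(8.144, 0) = 8.144, max(56.1, 0) = 56.1, max(90.36, 0) = 90.36, max(114.8, 0) = 114.8
Node uu (S = 159.9): continuation = e^(−0.04)·[0.9694·8.1444 + 0.0306·56.1031] = 9.2364; exercise value = 16.1375 > continuation, so V_uu = 16.1375 (exercise)
Node ud (S = 114.2): continuation = e^(−0.04)·[0.9694·56.1031 + 0.0306·90.3594] = 54.9114; exercise value = 61.8125 > continuation, so V_ud = 61.8125 (exercise)
Node dd (S = 81.56): continuation = e^(−0.04)·[0.9694·90.3594 + 0.0306·114.8281] = 87.5364; exercise value = 94.4375 > continuation, so V_dd = 94.4375 (exercise)
Node u (S = 152.2): continuation = e^(−0.04)·[0.9694·16.1375 + 0.0306·61.8125] = 16.8489; exercise value = 23.7500 > continuation, so V_u = 23.7500 (exercise)
Node d (S = 108.8): continuation = e^(−0.04)·[0.9694·61.8125 + 0.0306·94.4375] = 60.3489; exercise value = 67.2500 > continuation, so V_d = 67.2500 (exercise)
Node 0 (S = 145): continuation = e^(−0.04)·[0.9694·23.7500 + 0.0306·67.2500] = 24.0989; exercise value = 31.0000 > continuation, so V_0 = 31.0000 (exercise)

$31.00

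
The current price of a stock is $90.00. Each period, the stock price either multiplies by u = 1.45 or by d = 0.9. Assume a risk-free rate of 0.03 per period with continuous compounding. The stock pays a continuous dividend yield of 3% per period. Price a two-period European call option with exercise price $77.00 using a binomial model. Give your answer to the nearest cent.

Per-period risk-free factor R = e^0.03 = 1.0305; dividend-adjusted growth = e^(0.03−0.03) = 1.0000.
Risk-neutral probability p = (1.0000 − 0.9)/(1.45 − 0.9) = 0.1000/0.5500 = 0.1818
Terminal stock prices: S_uu = 189.2, S_ud = 117.5, S_dd = 72.9
Terminal payoffs (S − K): max(112.2, 0) = 112.2, max(40.45, 0) = 40.45, max(-4.1, 0) = 0
Node u (S = 130.5): V_u = e^(−0.03)·[0.1818·112.2250 + 0.8182·40.4500] = 51.9188
Node d (S = 81): V_d = e^(−0.03)·[0.1818·40.4500 + 0.8182·0.0000] = 7.1372
Node 0 (S = 90): V_0 = e^(−0.03)·[0.1818·51.9188 + 0.8182·7.1372] = 14.8277

$14.83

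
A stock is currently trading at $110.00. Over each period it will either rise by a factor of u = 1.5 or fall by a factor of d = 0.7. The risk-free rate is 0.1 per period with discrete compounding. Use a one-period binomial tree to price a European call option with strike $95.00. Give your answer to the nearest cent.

$31.82

Risk-neutral probability p = (1 + 0.1 − 0.7)/(1.5 − 0.7) = 0.4000/0.8000 = 0.5000
Terminal stock prices: S_u = 165, S_d = 77
Terminal payoffs (S − K): max(70, 0) = 70, max(-18, 0) = 0
Node 0 (S = 110): V_0 = 1/1.1·[0.5000·70.0000 + 0.5000·0.0000] = 31.8182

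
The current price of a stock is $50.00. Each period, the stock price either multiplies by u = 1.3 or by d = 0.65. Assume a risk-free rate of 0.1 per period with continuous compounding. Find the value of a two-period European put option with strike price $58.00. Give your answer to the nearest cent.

Risk-neutral probability p = (e^0.1 − 0.65)/(1.3 − 0.65) = 0.4552/0.6500 = 0.7003
Terminal stock prices: S_uu = 84.5, S_ud = 42.25, S_dd = 21.13
Terminal payoffs (K − S): max(-26.5, 0) = 0, max(15.75, 0) = 15.75, max(36.88, 0) = 36.88
Node u (S = 65): V_u = e^(−0.1)·[0.7003·0.0000 + 0.2997·15.7500] = 4.2716
Node d (S = 32.5): V_d = e^(−0.1)·[0.7003·15.7500 + 0.2997·36.8750] = 19.9806
Node 0 (S = 50): V_0 = e^(−0.1)·[0.7003·4.2716 + 0.2997·19.9806] = 8.1256

$8.13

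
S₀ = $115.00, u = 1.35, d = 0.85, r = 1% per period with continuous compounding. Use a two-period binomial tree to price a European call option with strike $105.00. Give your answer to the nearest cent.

Risk-neutral probability p = (e^0.01 − 0.85)/(1.35 − 0.85) = 0.1601/0.5000 = 0.3201
Terminal stock prices: S_uu = 209.6, S_ud = 132, S_dd = 83.09
Terminal payoffs (S − K): max(104.6, 0) = 104.6, max(26.96, 0) = 26.96, max(-21.91, 0) = 0
Node u (S = 155.2): V_u = e^(−0.01)·[0.3201·104.5875 + 0.6799·26.9625] = 51.2948
Node d (S = 97.75): V_d = e^(−0.01)·[0.3201·26.9625 + 0.6799·0.0000] = 8.5448
Node 0 (S = 115): V_0 = e^(−0.01)·[0.3201·51.2948 + 0.6799·8.5448] = 22.0079

$22.01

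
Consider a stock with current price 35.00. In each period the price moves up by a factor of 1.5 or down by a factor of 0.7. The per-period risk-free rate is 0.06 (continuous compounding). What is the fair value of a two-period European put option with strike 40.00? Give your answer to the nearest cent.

Risk-neutral probability p = (e^0.06 − 0.7)/(1.5 − 0.7) = 0.3618/0.8000 = 0.4523
Terminal stock prices: S_uu = 78.75, S_ud = 36.75, S_dd = 17.15
Terminal payoffs (K − S): max(-38.75, 0) = 0, max(3.25, 0) = 3.25, max(22.85, 0) = 22.85
Node u (S = 52.5): V_u = e^(−0.06)·[0.4523·0.0000 + 0.5477·3.2500] = 1.6764
Node d (S = 24.5): V_d = e^(−0.06)·[0.4523·3.2500 + 0.5477·22.8500] = 13.1706
Node 0 (S = 35): V_0 = e^(−0.06)·[0.4523·1.6764 + 0.5477·13.1706] = 7.5076

7.51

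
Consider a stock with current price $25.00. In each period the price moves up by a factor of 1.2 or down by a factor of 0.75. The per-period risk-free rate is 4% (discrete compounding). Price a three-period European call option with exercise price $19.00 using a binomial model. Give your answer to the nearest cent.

$8.91

Risk-neutral probability p = (1 + 0.04 − 0.75)/(1.2 − 0.75) = 0.2900/0.4500 = 0.6444
Terminal stock prices: S_uuu = 43.2, S_uud = 27, S_udd = 16.88, S_ddd = 10.55
Terminal payoffs (S − K): max(24.2, 0) = 24.2, max(8, 0) = 8, max(-2.125, 0) = 0, max(-8.453, 0) = 0
Node uu (S = 36): V_uu = 1/1.04·[0.6444·24.2000 + 0.3556·8.0000] = 17.7308
Node ud (S = 22.5): V_ud = 1/1.04·[0.6444·8.0000 + 0.3556·0.0000] = 4.9573
Node dd (S = 14.06): V_dd = 1/1.04·[0.6444·0.0000 + 0.3556·0.0000] = 0.0000
Node u (S = 30): V_u = 1/1.04·[0.6444·17.7308 + 0.3556·4.9573] = 12.6818
Node d (S = 18.75): V_d = 1/1.04·[0.6444·4.9573 + 0.3556·0.0000] = 3.0718
Node 0 (S = 25): V_0 = 1/1.04·[0.6444·12.6818 + 0.3556·3.0718] = 8.9086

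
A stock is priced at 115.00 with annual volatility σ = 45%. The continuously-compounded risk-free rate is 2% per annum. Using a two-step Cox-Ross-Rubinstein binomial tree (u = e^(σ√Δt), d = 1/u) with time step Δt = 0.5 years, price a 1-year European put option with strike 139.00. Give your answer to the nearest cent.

35.88

CRR parameters: u = e^(σ√Δt) = e^(0.45·√0.5) = 1.3746, d = 1/u = 0.7275
Per-period rate: rΔt = 0.02·0.5 = 0.01, so R = e^0.01 = 1.0101
Risk-neutral probability p = (e^0.01 − 0.7275)/(1.3746 − 0.7275) = 0.2826/0.6472 = 0.4366
Terminal stock prices: S_uu = 217.3, S_ud = 115, S_dd = 60.86
Terminal payoffs (K − S): max(-78.31, 0) = 0, max(24, 0) = 24, max(78.14, 0) = 78.14
Node u (S = 158.1): V_u = e^(−0.01)·[0.4366·0.0000 + 0.5634·24.0000] = 13.3860
Node d (S = 83.66): V_d = e^(−0.01)·[0.4366·24.0000 + 0.5634·78.1424] = 53.9592
Node 0 (S = 115): V_0 = e^(−0.01)·[0.4366·13.3860 + 0.5634·53.9592] = 35.8825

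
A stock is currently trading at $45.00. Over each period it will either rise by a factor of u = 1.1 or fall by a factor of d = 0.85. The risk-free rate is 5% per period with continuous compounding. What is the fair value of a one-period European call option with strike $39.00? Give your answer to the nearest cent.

$8.04

Risk-neutral probability p = (e^0.05 − 0.85)/(1.1 − 0.85) = 0.2013/0.2500 = 0.8051
Terminal stock prices: S_u = 49.5, S_d = 38.25
Terminal payoffs (S − K): max(10.5, 0) = 10.5, max(-0.75, 0) = 0
Node 0 (S = 45): V_0 = e^(−0.05)·[0.8051·10.5000 + 0.1949·0.0000] = 8.0411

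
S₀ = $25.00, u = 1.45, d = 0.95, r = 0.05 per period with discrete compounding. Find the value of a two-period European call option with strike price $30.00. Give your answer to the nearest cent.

$2.11

Risk-neutral probability p = (1 + 0.05 − 0.95)/(1.45 − 0.95) = 0.1000/0.5000 = 0.2000
Terminal stock prices: S_uu = 52.56, S_ud = 34.44, S_dd = 22.56
Terminal payoffs (S − K): max(22.56, 0) = 22.56, max(4.438, 0) = 4.438, max(-7.438, 0) = 0
Node u (S = 36.25): V_u = 1/1.05·[0.2000·22.5625 + 0.8000·4.4375] = 7.6786
Node d (S = 23.75): V_d = 1/1.05·[0.2000·4.4375 + 0.8000·0.0000] = 0.8452
Node 0 (S = 25): V_0 = 1/1.05·[0.2000·7.6786 + 0.8000·0.8452] = 2.1066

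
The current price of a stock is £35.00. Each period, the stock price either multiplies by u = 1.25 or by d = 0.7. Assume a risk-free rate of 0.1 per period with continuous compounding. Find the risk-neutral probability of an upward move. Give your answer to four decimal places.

p = 0.7367

Risk-neutral probability p = (e^0.1 − 0.7)/(1.25 − 0.7) = 0.4052/0.5500 = 0.7367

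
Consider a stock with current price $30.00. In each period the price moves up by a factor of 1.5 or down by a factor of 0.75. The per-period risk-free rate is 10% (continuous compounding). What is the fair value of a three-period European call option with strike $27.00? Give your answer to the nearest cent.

$12.04

Risk-neutral probability p = (e^0.1 − 0.75)/(1.5 − 0.75) = 0.3552/0.7500 = 0.4736
Terminal stock prices: S_uuu = 101.2, S_uud = 50.62, S_udd = 25.31, S_ddd = 12.66
Terminal payoffs (S − K): max(74.25, 0) = 74.25, max(23.62, 0) = 23.62, max(-1.688, 0) = 0, max(-14.34, 0) = 0
Node uu (S = 67.5): V_uu = e^(−0.1)·[0.4736·74.2500 + 0.5264·23.6250] = 43.0694
Node ud (S = 33.75): V_ud = e^(−0.1)·[0.4736·23.6250 + 0.5264·0.0000] = 10.1232
Node dd (S = 16.88): V_dd = e^(−0.1)·[0.4736·0.0000 + 0.5264·0.0000] = 0.0000
Node u (S = 45): V_u = e^(−0.1)·[0.4736·43.0694 + 0.5264·10.1232] = 23.2772
Node d (S = 22.5): V_d = e^(−0.1)·[0.4736·10.1232 + 0.5264·0.0000] = 4.3378
Node 0 (S = 30): V_0 = e^(−0.1)·[0.4736·23.2772 + 0.5264·4.3378] = 12.0404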